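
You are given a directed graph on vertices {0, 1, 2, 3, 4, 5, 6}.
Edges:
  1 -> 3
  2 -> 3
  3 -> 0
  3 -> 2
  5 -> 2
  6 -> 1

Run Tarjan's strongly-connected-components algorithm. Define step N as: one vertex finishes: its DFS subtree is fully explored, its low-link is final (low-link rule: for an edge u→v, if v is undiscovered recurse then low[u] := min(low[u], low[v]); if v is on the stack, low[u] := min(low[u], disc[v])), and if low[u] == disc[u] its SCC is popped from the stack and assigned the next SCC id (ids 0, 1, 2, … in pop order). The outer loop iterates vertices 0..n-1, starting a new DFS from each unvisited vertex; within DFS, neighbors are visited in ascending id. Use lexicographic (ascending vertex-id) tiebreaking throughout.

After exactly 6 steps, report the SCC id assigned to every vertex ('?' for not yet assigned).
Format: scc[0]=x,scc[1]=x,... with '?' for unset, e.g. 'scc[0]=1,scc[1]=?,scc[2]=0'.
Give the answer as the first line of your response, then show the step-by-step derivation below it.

scc[0]=0,scc[1]=2,scc[2]=1,scc[3]=1,scc[4]=3,scc[5]=4,scc[6]=?

step 1: low=(low[0]=0,low[1]=?,low[2]=?,low[3]=?,low[4]=?,low[5]=?,low[6]=?); scc=(scc[0]=0,scc[1]=?,scc[2]=?,scc[3]=?,scc[4]=?,scc[5]=?,scc[6]=?)
step 2: low=(low[0]=0,low[1]=1,low[2]=2,low[3]=2,low[4]=?,low[5]=?,low[6]=?); scc=(scc[0]=0,scc[1]=?,scc[2]=?,scc[3]=?,scc[4]=?,scc[5]=?,scc[6]=?)
step 3: low=(low[0]=0,low[1]=1,low[2]=2,low[3]=2,low[4]=?,low[5]=?,low[6]=?); scc=(scc[0]=0,scc[1]=?,scc[2]=1,scc[3]=1,scc[4]=?,scc[5]=?,scc[6]=?)
step 4: low=(low[0]=0,low[1]=1,low[2]=2,low[3]=2,low[4]=?,low[5]=?,low[6]=?); scc=(scc[0]=0,scc[1]=2,scc[2]=1,scc[3]=1,scc[4]=?,scc[5]=?,scc[6]=?)
step 5: low=(low[0]=0,low[1]=1,low[2]=2,low[3]=2,low[4]=4,low[5]=?,low[6]=?); scc=(scc[0]=0,scc[1]=2,scc[2]=1,scc[3]=1,scc[4]=3,scc[5]=?,scc[6]=?)
step 6: low=(low[0]=0,low[1]=1,low[2]=2,low[3]=2,low[4]=4,low[5]=5,low[6]=?); scc=(scc[0]=0,scc[1]=2,scc[2]=1,scc[3]=1,scc[4]=3,scc[5]=4,scc[6]=?)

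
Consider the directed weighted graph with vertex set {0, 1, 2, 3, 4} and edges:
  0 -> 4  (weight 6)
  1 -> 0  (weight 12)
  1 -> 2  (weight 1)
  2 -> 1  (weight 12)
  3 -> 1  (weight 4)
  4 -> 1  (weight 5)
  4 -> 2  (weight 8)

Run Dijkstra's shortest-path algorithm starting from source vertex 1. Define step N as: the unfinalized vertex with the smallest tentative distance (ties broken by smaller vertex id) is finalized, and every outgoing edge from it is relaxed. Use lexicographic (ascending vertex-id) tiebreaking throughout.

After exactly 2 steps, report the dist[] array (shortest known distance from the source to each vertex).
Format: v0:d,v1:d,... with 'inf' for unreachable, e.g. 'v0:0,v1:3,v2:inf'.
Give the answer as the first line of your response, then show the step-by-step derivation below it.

v0:12,v1:0,v2:1,v3:inf,v4:inf

step 1: dist = v0:12,v1:0,v2:1,v3:inf,v4:inf
step 2: dist = v0:12,v1:0,v2:1,v3:inf,v4:inf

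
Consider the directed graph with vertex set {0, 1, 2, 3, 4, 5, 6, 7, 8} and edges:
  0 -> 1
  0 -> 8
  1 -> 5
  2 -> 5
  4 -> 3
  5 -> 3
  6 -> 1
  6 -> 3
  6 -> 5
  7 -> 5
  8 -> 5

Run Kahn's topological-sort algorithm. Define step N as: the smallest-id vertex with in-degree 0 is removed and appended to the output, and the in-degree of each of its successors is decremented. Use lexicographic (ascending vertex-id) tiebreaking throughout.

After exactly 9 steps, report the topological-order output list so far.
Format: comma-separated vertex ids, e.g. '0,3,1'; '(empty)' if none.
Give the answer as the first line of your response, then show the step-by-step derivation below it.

0,2,4,6,1,7,8,5,3

step 1: output 0; order=[0]; indeg=(0,1,0,3,0,5,0,0,0)
step 2: output 2; order=[0,2]; indeg=(0,1,0,3,0,4,0,0,0)
step 3: output 4; order=[0,2,4]; indeg=(0,1,0,2,0,4,0,0,0)
step 4: output 6; order=[0,2,4,6]; indeg=(0,0,0,1,0,3,0,0,0)
step 5: output 1; order=[0,2,4,6,1]; indeg=(0,0,0,1,0,2,0,0,0)
step 6: output 7; order=[0,2,4,6,1,7]; indeg=(0,0,0,1,0,1,0,0,0)
step 7: output 8; order=[0,2,4,6,1,7,8]; indeg=(0,0,0,1,0,0,0,0,0)
step 8: output 5; order=[0,2,4,6,1,7,8,5]; indeg=(0,0,0,0,0,0,0,0,0)
step 9: output 3; order=[0,2,4,6,1,7,8,5,3]; indeg=(0,0,0,0,0,0,0,0,0)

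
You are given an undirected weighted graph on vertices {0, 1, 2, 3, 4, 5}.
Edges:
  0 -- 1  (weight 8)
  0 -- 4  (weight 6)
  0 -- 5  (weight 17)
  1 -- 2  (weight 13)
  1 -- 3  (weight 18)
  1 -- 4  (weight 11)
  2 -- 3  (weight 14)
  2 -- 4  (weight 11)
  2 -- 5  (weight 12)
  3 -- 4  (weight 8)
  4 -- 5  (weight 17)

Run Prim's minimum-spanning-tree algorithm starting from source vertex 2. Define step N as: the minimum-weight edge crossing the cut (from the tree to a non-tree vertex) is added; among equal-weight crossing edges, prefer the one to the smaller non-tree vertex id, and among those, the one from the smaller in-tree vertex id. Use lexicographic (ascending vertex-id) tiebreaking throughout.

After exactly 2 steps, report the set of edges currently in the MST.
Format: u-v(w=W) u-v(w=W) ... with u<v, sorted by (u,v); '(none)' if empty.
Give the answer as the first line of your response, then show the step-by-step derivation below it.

0-4(w=6) 2-4(w=11)

step 1: add edge 2-4 (w=11); MST = {2-4(w=11)}
step 2: add edge 0-4 (w=6); MST = {0-4(w=6) 2-4(w=11)}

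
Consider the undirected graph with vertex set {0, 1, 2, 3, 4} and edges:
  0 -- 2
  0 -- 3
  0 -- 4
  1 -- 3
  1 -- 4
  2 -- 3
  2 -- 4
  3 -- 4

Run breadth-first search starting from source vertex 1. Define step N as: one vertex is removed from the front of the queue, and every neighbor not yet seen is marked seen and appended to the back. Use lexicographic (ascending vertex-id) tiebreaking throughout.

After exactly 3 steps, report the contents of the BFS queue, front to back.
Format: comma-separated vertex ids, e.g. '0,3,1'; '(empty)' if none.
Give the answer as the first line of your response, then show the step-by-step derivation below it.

0,2

step 1: dequeue 1; queue=[3,4]; order=1
step 2: dequeue 3; queue=[4,0,2]; order=1,3
step 3: dequeue 4; queue=[0,2]; order=1,3,4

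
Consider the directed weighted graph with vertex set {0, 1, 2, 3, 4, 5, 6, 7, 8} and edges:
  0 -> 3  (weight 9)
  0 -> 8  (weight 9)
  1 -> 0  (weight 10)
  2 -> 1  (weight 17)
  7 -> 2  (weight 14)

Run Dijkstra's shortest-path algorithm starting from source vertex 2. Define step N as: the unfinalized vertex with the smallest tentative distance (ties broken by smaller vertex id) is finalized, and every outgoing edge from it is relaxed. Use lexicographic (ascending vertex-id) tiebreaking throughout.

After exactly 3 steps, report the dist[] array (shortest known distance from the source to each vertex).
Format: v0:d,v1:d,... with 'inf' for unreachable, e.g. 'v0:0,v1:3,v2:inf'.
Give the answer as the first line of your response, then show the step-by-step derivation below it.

v0:27,v1:17,v2:0,v3:36,v4:inf,v5:inf,v6:inf,v7:inf,v8:36

step 1: dist = v0:inf,v1:17,v2:0,v3:inf,v4:inf,v5:inf,v6:inf,v7:inf,v8:inf
step 2: dist = v0:27,v1:17,v2:0,v3:inf,v4:inf,v5:inf,v6:inf,v7:inf,v8:inf
step 3: dist = v0:27,v1:17,v2:0,v3:36,v4:inf,v5:inf,v6:inf,v7:inf,v8:36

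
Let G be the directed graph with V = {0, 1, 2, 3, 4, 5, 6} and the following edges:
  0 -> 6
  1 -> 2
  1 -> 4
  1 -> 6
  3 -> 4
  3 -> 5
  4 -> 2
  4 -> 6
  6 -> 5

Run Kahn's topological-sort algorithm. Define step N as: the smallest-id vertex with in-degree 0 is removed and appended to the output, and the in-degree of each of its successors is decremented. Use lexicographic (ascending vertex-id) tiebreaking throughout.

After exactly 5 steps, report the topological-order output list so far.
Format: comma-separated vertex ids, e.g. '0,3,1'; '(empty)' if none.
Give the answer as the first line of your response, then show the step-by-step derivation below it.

0,1,3,4,2

step 1: output 0; order=[0]; indeg=(0,0,2,0,2,2,2)
step 2: output 1; order=[0,1]; indeg=(0,0,1,0,1,2,1)
step 3: output 3; order=[0,1,3]; indeg=(0,0,1,0,0,1,1)
step 4: output 4; order=[0,1,3,4]; indeg=(0,0,0,0,0,1,0)
step 5: output 2; order=[0,1,3,4,2]; indeg=(0,0,0,0,0,1,0)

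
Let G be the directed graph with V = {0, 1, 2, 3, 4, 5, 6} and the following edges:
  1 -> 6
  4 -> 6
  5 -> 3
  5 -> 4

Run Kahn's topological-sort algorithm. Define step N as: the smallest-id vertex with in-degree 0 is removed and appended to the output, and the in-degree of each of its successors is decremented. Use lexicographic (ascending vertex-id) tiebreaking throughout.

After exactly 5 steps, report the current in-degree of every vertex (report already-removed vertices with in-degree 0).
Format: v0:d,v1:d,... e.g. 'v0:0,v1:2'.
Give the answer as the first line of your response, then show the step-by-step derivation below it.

v0:0,v1:0,v2:0,v3:0,v4:0,v5:0,v6:1

step 1: output 0; order=[0]; indeg=(0,0,0,1,1,0,2)
step 2: output 1; order=[0,1]; indeg=(0,0,0,1,1,0,1)
step 3: output 2; order=[0,1,2]; indeg=(0,0,0,1,1,0,1)
step 4: output 5; order=[0,1,2,5]; indeg=(0,0,0,0,0,0,1)
step 5: output 3; order=[0,1,2,5,3]; indeg=(0,0,0,0,0,0,1)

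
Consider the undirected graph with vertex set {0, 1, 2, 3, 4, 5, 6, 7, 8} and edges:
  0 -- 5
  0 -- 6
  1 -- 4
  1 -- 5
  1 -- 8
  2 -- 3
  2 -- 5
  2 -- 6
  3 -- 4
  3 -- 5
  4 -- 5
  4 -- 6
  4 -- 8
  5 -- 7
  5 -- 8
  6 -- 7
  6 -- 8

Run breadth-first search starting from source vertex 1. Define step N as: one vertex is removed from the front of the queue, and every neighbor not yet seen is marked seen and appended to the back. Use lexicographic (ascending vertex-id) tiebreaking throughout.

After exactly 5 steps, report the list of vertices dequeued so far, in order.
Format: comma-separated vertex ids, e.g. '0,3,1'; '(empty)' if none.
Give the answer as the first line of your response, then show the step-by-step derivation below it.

1,4,5,8,3

step 1: dequeue 1; queue=[4,5,8]; order=1
step 2: dequeue 4; queue=[5,8,3,6]; order=1,4
step 3: dequeue 5; queue=[8,3,6,0,2,7]; order=1,4,5
step 4: dequeue 8; queue=[3,6,0,2,7]; order=1,4,5,8
step 5: dequeue 3; queue=[6,0,2,7]; order=1,4,5,8,3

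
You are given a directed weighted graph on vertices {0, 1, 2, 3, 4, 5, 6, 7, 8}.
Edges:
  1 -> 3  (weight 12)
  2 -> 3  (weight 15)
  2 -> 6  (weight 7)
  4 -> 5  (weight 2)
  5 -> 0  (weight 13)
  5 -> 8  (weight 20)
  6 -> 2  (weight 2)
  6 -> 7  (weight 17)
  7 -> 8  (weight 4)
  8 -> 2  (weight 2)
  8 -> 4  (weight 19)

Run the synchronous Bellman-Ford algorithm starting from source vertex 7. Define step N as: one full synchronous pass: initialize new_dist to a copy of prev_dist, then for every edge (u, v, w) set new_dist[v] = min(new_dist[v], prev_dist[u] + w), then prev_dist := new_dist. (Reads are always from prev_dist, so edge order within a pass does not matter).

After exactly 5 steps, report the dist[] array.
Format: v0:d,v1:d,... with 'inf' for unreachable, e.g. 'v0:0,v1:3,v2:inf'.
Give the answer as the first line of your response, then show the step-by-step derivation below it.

v0:38,v1:inf,v2:6,v3:21,v4:23,v5:25,v6:13,v7:0,v8:4

step 1: dist = v0:inf,v1:inf,v2:inf,v3:inf,v4:inf,v5:inf,v6:inf,v7:0,v8:4
step 2: dist = v0:inf,v1:inf,v2:6,v3:inf,v4:23,v5:inf,v6:inf,v7:0,v8:4
step 3: dist = v0:inf,v1:inf,v2:6,v3:21,v4:23,v5:25,v6:13,v7:0,v8:4
step 4: dist = v0:38,v1:inf,v2:6,v3:21,v4:23,v5:25,v6:13,v7:0,v8:4
step 5: dist = v0:38,v1:inf,v2:6,v3:21,v4:23,v5:25,v6:13,v7:0,v8:4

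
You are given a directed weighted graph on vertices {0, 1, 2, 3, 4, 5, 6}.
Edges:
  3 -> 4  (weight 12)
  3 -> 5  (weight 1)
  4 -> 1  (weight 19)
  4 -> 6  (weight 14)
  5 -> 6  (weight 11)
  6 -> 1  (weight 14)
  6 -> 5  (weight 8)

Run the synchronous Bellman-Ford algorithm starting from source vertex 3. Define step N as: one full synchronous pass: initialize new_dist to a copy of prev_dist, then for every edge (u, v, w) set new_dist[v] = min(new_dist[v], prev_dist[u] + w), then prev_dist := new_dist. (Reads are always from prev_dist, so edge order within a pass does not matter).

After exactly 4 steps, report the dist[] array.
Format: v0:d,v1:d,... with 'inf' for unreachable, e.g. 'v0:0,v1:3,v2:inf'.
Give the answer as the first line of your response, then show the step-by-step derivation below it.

v0:inf,v1:26,v2:inf,v3:0,v4:12,v5:1,v6:12

step 1: dist = v0:inf,v1:inf,v2:inf,v3:0,v4:12,v5:1,v6:inf
step 2: dist = v0:inf,v1:31,v2:inf,v3:0,v4:12,v5:1,v6:12
step 3: dist = v0:inf,v1:26,v2:inf,v3:0,v4:12,v5:1,v6:12
step 4: dist = v0:inf,v1:26,v2:inf,v3:0,v4:12,v5:1,v6:12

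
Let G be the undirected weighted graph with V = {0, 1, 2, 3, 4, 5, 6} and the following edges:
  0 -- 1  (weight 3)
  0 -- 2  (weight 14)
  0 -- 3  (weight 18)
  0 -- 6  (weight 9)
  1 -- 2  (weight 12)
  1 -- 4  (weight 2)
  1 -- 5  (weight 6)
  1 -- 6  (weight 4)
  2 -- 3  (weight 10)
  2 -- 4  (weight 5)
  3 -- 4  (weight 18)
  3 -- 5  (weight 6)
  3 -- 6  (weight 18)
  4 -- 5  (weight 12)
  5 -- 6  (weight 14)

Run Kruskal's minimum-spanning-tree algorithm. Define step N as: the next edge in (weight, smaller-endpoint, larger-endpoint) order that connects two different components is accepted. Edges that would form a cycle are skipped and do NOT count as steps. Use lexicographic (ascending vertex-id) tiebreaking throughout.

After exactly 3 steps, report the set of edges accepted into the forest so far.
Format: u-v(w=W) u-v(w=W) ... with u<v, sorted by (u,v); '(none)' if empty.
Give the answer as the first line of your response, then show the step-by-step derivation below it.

0-1(w=3) 1-4(w=2) 1-6(w=4)

step 1: add edge 1-4 (w=2); MST = {1-4(w=2)}
step 2: add edge 0-1 (w=3); MST = {0-1(w=3) 1-4(w=2)}
step 3: add edge 1-6 (w=4); MST = {0-1(w=3) 1-4(w=2) 1-6(w=4)}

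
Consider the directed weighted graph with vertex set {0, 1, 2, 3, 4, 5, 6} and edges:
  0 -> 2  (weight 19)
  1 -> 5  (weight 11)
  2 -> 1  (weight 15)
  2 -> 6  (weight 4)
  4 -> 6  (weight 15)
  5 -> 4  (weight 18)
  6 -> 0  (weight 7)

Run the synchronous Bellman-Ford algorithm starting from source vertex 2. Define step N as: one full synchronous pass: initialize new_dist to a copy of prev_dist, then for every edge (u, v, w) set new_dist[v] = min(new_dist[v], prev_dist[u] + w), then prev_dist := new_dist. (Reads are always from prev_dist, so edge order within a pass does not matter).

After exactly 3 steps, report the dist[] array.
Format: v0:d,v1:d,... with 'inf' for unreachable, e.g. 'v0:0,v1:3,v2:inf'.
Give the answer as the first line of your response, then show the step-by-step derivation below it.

v0:11,v1:15,v2:0,v3:inf,v4:44,v5:26,v6:4

step 1: dist = v0:inf,v1:15,v2:0,v3:inf,v4:inf,v5:inf,v6:4
step 2: dist = v0:11,v1:15,v2:0,v3:inf,v4:inf,v5:26,v6:4
step 3: dist = v0:11,v1:15,v2:0,v3:inf,v4:44,v5:26,v6:4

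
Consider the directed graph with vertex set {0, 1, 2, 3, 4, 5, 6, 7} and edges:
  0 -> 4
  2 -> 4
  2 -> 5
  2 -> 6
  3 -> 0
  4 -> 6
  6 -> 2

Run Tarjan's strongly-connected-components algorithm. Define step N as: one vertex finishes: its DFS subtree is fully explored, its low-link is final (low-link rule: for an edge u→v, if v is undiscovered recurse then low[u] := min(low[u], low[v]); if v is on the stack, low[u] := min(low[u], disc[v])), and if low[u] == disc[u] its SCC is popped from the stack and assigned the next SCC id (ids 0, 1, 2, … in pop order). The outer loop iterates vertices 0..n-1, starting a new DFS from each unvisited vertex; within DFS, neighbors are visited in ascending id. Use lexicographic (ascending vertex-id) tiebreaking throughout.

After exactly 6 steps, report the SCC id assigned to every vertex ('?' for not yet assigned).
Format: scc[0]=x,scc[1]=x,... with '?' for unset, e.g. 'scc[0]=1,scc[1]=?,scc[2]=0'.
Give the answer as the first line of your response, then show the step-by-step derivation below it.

scc[0]=2,scc[1]=3,scc[2]=1,scc[3]=?,scc[4]=1,scc[5]=0,scc[6]=1,scc[7]=?

step 1: low=(low[0]=0,low[1]=?,low[2]=1,low[3]=?,low[4]=1,low[5]=4,low[6]=2,low[7]=?); scc=(scc[0]=?,scc[1]=?,scc[2]=?,scc[3]=?,scc[4]=?,scc[5]=0,scc[6]=?,scc[7]=?)
step 2: low=(low[0]=0,low[1]=?,low[2]=1,low[3]=?,low[4]=1,low[5]=4,low[6]=2,low[7]=?); scc=(scc[0]=?,scc[1]=?,scc[2]=?,scc[3]=?,scc[4]=?,scc[5]=0,scc[6]=?,scc[7]=?)
step 3: low=(low[0]=0,low[1]=?,low[2]=1,low[3]=?,low[4]=1,low[5]=4,low[6]=1,low[7]=?); scc=(scc[0]=?,scc[1]=?,scc[2]=?,scc[3]=?,scc[4]=?,scc[5]=0,scc[6]=?,scc[7]=?)
step 4: low=(low[0]=0,low[1]=?,low[2]=1,low[3]=?,low[4]=1,low[5]=4,low[6]=1,low[7]=?); scc=(scc[0]=?,scc[1]=?,scc[2]=1,scc[3]=?,scc[4]=1,scc[5]=0,scc[6]=1,scc[7]=?)
step 5: low=(low[0]=0,low[1]=?,low[2]=1,low[3]=?,low[4]=1,low[5]=4,low[6]=1,low[7]=?); scc=(scc[0]=2,scc[1]=?,scc[2]=1,scc[3]=?,scc[4]=1,scc[5]=0,scc[6]=1,scc[7]=?)
step 6: low=(low[0]=0,low[1]=5,low[2]=1,low[3]=?,low[4]=1,low[5]=4,low[6]=1,low[7]=?); scc=(scc[0]=2,scc[1]=3,scc[2]=1,scc[3]=?,scc[4]=1,scc[5]=0,scc[6]=1,scc[7]=?)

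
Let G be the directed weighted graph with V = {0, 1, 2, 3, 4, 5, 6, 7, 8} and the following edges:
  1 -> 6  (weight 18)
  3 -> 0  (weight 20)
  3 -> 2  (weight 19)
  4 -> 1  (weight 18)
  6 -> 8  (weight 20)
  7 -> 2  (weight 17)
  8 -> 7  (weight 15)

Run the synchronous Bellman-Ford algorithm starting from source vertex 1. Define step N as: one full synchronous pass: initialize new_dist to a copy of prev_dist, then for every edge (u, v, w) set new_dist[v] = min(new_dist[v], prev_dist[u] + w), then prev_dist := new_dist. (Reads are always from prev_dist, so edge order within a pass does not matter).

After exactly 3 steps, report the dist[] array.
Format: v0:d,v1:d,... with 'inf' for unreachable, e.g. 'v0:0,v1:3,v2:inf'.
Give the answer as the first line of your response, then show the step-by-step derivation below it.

v0:inf,v1:0,v2:inf,v3:inf,v4:inf,v5:inf,v6:18,v7:53,v8:38

step 1: dist = v0:inf,v1:0,v2:inf,v3:inf,v4:inf,v5:inf,v6:18,v7:inf,v8:inf
step 2: dist = v0:inf,v1:0,v2:inf,v3:inf,v4:inf,v5:inf,v6:18,v7:inf,v8:38
step 3: dist = v0:inf,v1:0,v2:inf,v3:inf,v4:inf,v5:inf,v6:18,v7:53,v8:38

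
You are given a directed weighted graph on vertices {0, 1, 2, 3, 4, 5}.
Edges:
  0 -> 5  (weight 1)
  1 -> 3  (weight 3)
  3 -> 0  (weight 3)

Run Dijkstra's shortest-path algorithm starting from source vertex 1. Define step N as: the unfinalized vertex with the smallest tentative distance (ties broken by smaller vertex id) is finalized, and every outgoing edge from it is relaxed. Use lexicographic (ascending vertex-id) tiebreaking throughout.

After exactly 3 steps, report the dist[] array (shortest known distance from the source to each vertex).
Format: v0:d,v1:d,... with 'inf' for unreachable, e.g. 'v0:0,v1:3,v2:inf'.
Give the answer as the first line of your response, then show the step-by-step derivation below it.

v0:6,v1:0,v2:inf,v3:3,v4:inf,v5:7

step 1: dist = v0:inf,v1:0,v2:inf,v3:3,v4:inf,v5:inf
step 2: dist = v0:6,v1:0,v2:inf,v3:3,v4:inf,v5:inf
step 3: dist = v0:6,v1:0,v2:inf,v3:3,v4:inf,v5:7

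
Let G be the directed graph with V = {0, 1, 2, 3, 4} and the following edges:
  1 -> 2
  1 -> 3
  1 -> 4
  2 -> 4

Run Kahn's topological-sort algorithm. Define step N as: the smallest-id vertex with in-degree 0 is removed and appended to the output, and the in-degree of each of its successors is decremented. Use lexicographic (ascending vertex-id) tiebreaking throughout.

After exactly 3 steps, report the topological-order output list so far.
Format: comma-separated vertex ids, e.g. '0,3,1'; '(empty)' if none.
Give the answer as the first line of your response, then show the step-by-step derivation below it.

0,1,2

step 1: output 0; order=[0]; indeg=(0,0,1,1,2)
step 2: output 1; order=[0,1]; indeg=(0,0,0,0,1)
step 3: output 2; order=[0,1,2]; indeg=(0,0,0,0,0)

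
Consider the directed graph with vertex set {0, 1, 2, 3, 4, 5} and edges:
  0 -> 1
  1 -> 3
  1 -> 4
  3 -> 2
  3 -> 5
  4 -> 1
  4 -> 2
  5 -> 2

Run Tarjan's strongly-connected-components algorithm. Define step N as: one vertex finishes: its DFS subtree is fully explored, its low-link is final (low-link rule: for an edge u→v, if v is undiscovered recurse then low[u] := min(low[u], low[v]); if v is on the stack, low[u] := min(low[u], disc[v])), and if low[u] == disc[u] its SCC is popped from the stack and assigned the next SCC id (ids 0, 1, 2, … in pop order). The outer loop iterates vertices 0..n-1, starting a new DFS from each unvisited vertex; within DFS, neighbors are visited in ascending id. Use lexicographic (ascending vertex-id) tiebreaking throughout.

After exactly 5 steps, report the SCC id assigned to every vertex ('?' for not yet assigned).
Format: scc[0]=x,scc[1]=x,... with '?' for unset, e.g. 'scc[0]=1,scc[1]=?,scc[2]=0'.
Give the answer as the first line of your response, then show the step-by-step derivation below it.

scc[0]=?,scc[1]=3,scc[2]=0,scc[3]=2,scc[4]=3,scc[5]=1

step 1: low=(low[0]=0,low[1]=1,low[2]=3,low[3]=2,low[4]=?,low[5]=?); scc=(scc[0]=?,scc[1]=?,scc[2]=0,scc[3]=?,scc[4]=?,scc[5]=?)
step 2: low=(low[0]=0,low[1]=1,low[2]=3,low[3]=2,low[4]=?,low[5]=4); scc=(scc[0]=?,scc[1]=?,scc[2]=0,scc[3]=?,scc[4]=?,scc[5]=1)
step 3: low=(low[0]=0,low[1]=1,low[2]=3,low[3]=2,low[4]=?,low[5]=4); scc=(scc[0]=?,scc[1]=?,scc[2]=0,scc[3]=2,scc[4]=?,scc[5]=1)
step 4: low=(low[0]=0,low[1]=1,low[2]=3,low[3]=2,low[4]=1,low[5]=4); scc=(scc[0]=?,scc[1]=?,scc[2]=0,scc[3]=2,scc[4]=?,scc[5]=1)
step 5: low=(low[0]=0,low[1]=1,low[2]=3,low[3]=2,low[4]=1,low[5]=4); scc=(scc[0]=?,scc[1]=3,scc[2]=0,scc[3]=2,scc[4]=3,scc[5]=1)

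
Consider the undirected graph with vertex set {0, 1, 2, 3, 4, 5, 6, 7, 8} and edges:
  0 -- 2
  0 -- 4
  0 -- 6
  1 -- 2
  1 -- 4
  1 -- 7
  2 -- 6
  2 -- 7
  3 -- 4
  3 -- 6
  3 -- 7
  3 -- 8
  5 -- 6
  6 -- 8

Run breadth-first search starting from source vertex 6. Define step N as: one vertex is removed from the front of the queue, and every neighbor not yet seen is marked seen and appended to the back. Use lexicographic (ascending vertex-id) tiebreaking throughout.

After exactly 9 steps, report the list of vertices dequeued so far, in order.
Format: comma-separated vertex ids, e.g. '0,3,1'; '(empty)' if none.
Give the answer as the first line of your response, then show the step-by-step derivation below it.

6,0,2,3,5,8,4,1,7

step 1: dequeue 6; queue=[0,2,3,5,8]; order=6
step 2: dequeue 0; queue=[2,3,5,8,4]; order=6,0
step 3: dequeue 2; queue=[3,5,8,4,1,7]; order=6,0,2
step 4: dequeue 3; queue=[5,8,4,1,7]; order=6,0,2,3
step 5: dequeue 5; queue=[8,4,1,7]; order=6,0,2,3,5
step 6: dequeue 8; queue=[4,1,7]; order=6,0,2,3,5,8
step 7: dequeue 4; queue=[1,7]; order=6,0,2,3,5,8,4
step 8: dequeue 1; queue=[7]; order=6,0,2,3,5,8,4,1
step 9: dequeue 7; queue=[(empty)]; order=6,0,2,3,5,8,4,1,7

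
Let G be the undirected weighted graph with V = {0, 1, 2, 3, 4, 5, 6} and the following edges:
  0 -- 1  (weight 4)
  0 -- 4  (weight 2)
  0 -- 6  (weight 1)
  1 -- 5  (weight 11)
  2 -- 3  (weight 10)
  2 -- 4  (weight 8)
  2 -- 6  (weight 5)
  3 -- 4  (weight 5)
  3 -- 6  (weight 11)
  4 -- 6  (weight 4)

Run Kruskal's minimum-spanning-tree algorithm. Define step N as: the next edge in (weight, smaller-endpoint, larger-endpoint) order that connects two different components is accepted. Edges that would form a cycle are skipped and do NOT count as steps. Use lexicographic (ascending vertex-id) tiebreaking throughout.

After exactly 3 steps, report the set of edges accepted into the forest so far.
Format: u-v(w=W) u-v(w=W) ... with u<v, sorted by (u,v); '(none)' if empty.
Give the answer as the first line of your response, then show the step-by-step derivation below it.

0-1(w=4) 0-4(w=2) 0-6(w=1)

step 1: add edge 0-6 (w=1); MST = {0-6(w=1)}
step 2: add edge 0-4 (w=2); MST = {0-4(w=2) 0-6(w=1)}
step 3: add edge 0-1 (w=4); MST = {0-1(w=4) 0-4(w=2) 0-6(w=1)}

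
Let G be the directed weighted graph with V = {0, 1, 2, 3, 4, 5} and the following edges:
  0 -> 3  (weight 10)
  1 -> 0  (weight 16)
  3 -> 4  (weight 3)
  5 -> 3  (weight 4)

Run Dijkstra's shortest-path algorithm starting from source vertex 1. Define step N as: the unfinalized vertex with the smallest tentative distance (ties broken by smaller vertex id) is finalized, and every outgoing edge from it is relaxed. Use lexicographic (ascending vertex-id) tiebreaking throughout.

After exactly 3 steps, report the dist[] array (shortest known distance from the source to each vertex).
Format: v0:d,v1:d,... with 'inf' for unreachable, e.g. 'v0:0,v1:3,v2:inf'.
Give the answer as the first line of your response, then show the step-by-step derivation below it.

v0:16,v1:0,v2:inf,v3:26,v4:29,v5:inf

step 1: dist = v0:16,v1:0,v2:inf,v3:inf,v4:inf,v5:inf
step 2: dist = v0:16,v1:0,v2:inf,v3:26,v4:inf,v5:inf
step 3: dist = v0:16,v1:0,v2:inf,v3:26,v4:29,v5:inf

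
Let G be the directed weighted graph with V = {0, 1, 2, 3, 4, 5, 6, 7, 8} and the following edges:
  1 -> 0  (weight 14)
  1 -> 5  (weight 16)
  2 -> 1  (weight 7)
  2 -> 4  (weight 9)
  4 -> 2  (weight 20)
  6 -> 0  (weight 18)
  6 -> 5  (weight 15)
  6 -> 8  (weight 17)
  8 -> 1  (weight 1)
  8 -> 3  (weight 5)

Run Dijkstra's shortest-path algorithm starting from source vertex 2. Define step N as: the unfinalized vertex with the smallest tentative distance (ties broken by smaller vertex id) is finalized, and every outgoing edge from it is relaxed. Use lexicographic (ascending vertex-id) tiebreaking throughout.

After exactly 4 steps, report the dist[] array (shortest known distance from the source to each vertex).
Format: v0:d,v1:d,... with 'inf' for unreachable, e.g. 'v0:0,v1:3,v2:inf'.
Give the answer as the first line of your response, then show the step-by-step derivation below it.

v0:21,v1:7,v2:0,v3:inf,v4:9,v5:23,v6:inf,v7:inf,v8:inf

step 1: dist = v0:inf,v1:7,v2:0,v3:inf,v4:9,v5:inf,v6:inf,v7:inf,v8:inf
step 2: dist = v0:21,v1:7,v2:0,v3:inf,v4:9,v5:23,v6:inf,v7:inf,v8:inf
step 3: dist = v0:21,v1:7,v2:0,v3:inf,v4:9,v5:23,v6:inf,v7:inf,v8:inf
step 4: dist = v0:21,v1:7,v2:0,v3:inf,v4:9,v5:23,v6:inf,v7:inf,v8:inf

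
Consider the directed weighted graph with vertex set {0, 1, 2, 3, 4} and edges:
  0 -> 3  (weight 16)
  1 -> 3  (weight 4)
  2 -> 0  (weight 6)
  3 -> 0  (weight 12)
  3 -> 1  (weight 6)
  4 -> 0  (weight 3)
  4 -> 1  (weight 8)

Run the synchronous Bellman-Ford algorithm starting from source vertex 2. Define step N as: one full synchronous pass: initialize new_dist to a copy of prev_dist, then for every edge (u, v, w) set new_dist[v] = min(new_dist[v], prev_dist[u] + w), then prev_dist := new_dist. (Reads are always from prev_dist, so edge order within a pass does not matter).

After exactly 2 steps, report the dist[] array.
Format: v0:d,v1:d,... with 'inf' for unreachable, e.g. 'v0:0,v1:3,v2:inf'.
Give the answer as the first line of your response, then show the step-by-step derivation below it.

v0:6,v1:inf,v2:0,v3:22,v4:inf

step 1: dist = v0:6,v1:inf,v2:0,v3:inf,v4:inf
step 2: dist = v0:6,v1:inf,v2:0,v3:22,v4:inf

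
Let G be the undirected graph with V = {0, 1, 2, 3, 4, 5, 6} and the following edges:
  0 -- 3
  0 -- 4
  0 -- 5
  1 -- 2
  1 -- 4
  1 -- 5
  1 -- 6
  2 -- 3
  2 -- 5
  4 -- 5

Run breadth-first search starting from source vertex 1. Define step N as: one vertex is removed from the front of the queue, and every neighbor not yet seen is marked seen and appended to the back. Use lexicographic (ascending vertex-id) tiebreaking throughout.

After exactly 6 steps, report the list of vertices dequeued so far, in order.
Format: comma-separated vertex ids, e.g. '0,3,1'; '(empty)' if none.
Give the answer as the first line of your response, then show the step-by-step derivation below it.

1,2,4,5,6,3

step 1: dequeue 1; queue=[2,4,5,6]; order=1
step 2: dequeue 2; queue=[4,5,6,3]; order=1,2
step 3: dequeue 4; queue=[5,6,3,0]; order=1,2,4
step 4: dequeue 5; queue=[6,3,0]; order=1,2,4,5
step 5: dequeue 6; queue=[3,0]; order=1,2,4,5,6
step 6: dequeue 3; queue=[0]; order=1,2,4,5,6,3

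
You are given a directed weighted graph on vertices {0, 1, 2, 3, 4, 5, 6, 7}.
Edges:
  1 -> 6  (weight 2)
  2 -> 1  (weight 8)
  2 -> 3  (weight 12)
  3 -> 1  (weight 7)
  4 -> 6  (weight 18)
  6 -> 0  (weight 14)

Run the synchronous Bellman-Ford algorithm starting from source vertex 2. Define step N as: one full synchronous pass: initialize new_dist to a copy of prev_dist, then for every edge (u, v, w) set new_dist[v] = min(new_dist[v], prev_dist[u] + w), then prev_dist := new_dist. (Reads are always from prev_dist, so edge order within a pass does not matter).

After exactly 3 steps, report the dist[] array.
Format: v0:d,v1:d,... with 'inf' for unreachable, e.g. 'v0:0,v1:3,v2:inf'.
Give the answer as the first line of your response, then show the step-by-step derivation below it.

v0:24,v1:8,v2:0,v3:12,v4:inf,v5:inf,v6:10,v7:inf

step 1: dist = v0:inf,v1:8,v2:0,v3:12,v4:inf,v5:inf,v6:inf,v7:inf
step 2: dist = v0:inf,v1:8,v2:0,v3:12,v4:inf,v5:inf,v6:10,v7:inf
step 3: dist = v0:24,v1:8,v2:0,v3:12,v4:inf,v5:inf,v6:10,v7:inf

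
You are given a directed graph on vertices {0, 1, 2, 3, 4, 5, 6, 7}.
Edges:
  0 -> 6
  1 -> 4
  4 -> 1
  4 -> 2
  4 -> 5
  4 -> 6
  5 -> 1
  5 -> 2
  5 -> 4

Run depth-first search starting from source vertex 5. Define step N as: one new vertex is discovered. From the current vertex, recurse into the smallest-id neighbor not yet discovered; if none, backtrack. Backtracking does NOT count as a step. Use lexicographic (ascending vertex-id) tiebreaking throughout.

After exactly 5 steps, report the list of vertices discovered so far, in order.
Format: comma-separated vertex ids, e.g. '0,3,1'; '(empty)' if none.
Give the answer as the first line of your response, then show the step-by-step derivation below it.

5,1,4,2,6

step 1: discover 5; path=5; order=5
step 2: discover 1; path=5>1; order=5,1
step 3: discover 4; path=5>1>4; order=5,1,4
step 4: discover 2; path=5>1>4>2; order=5,1,4,2
step 5: discover 6; path=5>1>4>6; order=5,1,4,2,6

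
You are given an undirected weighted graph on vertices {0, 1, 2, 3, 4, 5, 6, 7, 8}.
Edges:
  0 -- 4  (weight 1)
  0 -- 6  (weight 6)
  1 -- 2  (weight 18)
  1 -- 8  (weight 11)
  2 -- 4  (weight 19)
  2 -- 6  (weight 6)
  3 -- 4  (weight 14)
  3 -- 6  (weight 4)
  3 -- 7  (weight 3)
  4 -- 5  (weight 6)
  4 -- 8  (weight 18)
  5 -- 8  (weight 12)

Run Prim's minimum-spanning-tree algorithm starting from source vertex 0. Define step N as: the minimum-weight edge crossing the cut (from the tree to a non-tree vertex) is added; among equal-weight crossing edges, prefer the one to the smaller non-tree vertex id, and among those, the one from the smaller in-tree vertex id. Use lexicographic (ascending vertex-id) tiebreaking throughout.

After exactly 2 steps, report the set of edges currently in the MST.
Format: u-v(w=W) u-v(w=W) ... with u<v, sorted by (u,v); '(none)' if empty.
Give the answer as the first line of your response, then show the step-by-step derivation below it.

0-4(w=1) 4-5(w=6)

step 1: add edge 0-4 (w=1); MST = {0-4(w=1)}
step 2: add edge 4-5 (w=6); MST = {0-4(w=1) 4-5(w=6)}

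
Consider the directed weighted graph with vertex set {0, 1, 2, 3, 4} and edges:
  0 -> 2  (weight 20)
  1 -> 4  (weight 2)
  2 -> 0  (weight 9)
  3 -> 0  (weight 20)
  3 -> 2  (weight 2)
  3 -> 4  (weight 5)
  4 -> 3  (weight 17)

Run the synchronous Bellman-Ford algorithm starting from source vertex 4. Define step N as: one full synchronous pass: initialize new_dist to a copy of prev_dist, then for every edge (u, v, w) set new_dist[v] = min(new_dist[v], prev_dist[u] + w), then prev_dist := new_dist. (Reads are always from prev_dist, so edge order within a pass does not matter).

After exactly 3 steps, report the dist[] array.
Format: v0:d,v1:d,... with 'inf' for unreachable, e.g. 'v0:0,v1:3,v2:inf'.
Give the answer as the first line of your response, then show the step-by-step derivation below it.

v0:28,v1:inf,v2:19,v3:17,v4:0

step 1: dist = v0:inf,v1:inf,v2:inf,v3:17,v4:0
step 2: dist = v0:37,v1:inf,v2:19,v3:17,v4:0
step 3: dist = v0:28,v1:inf,v2:19,v3:17,v4:0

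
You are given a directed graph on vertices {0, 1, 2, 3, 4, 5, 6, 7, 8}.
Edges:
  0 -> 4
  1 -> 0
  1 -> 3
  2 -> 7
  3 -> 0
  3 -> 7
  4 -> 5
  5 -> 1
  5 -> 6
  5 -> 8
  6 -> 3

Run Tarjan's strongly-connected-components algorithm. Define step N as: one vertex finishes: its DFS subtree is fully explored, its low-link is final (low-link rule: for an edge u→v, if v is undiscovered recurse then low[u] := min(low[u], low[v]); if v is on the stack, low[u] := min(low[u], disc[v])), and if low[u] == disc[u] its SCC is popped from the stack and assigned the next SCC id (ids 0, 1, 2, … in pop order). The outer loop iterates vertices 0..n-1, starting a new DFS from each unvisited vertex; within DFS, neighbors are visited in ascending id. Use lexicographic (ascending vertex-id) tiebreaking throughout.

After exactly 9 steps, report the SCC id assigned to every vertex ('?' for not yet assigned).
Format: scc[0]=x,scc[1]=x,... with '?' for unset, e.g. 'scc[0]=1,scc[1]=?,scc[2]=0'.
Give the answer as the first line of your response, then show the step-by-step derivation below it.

scc[0]=2,scc[1]=2,scc[2]=3,scc[3]=2,scc[4]=2,scc[5]=2,scc[6]=2,scc[7]=0,scc[8]=1

step 1: low=(low[0]=0,low[1]=0,low[2]=?,low[3]=0,low[4]=1,low[5]=2,low[6]=?,low[7]=5,low[8]=?); scc=(scc[0]=?,scc[1]=?,scc[2]=?,scc[3]=?,scc[4]=?,scc[5]=?,scc[6]=?,scc[7]=0,scc[8]=?)
step 2: low=(low[0]=0,low[1]=0,low[2]=?,low[3]=0,low[4]=1,low[5]=2,low[6]=?,low[7]=5,low[8]=?); scc=(scc[0]=?,scc[1]=?,scc[2]=?,scc[3]=?,scc[4]=?,scc[5]=?,scc[6]=?,scc[7]=0,scc[8]=?)
step 3: low=(low[0]=0,low[1]=0,low[2]=?,low[3]=0,low[4]=1,low[5]=2,low[6]=?,low[7]=5,low[8]=?); scc=(scc[0]=?,scc[1]=?,scc[2]=?,scc[3]=?,scc[4]=?,scc[5]=?,scc[6]=?,scc[7]=0,scc[8]=?)
step 4: low=(low[0]=0,low[1]=0,low[2]=?,low[3]=0,low[4]=1,low[5]=0,low[6]=4,low[7]=5,low[8]=?); scc=(scc[0]=?,scc[1]=?,scc[2]=?,scc[3]=?,scc[4]=?,scc[5]=?,scc[6]=?,scc[7]=0,scc[8]=?)
step 5: low=(low[0]=0,low[1]=0,low[2]=?,low[3]=0,low[4]=1,low[5]=0,low[6]=4,low[7]=5,low[8]=7); scc=(scc[0]=?,scc[1]=?,scc[2]=?,scc[3]=?,scc[4]=?,scc[5]=?,scc[6]=?,scc[7]=0,scc[8]=1)
step 6: low=(low[0]=0,low[1]=0,low[2]=?,low[3]=0,low[4]=1,low[5]=0,low[6]=4,low[7]=5,low[8]=7); scc=(scc[0]=?,scc[1]=?,scc[2]=?,scc[3]=?,scc[4]=?,scc[5]=?,scc[6]=?,scc[7]=0,scc[8]=1)
step 7: low=(low[0]=0,low[1]=0,low[2]=?,low[3]=0,low[4]=0,low[5]=0,low[6]=4,low[7]=5,low[8]=7); scc=(scc[0]=?,scc[1]=?,scc[2]=?,scc[3]=?,scc[4]=?,scc[5]=?,scc[6]=?,scc[7]=0,scc[8]=1)
step 8: low=(low[0]=0,low[1]=0,low[2]=?,low[3]=0,low[4]=0,low[5]=0,low[6]=4,low[7]=5,low[8]=7); scc=(scc[0]=2,scc[1]=2,scc[2]=?,scc[3]=2,scc[4]=2,scc[5]=2,scc[6]=2,scc[7]=0,scc[8]=1)
step 9: low=(low[0]=0,low[1]=0,low[2]=8,low[3]=0,low[4]=0,low[5]=0,low[6]=4,low[7]=5,low[8]=7); scc=(scc[0]=2,scc[1]=2,scc[2]=3,scc[3]=2,scc[4]=2,scc[5]=2,scc[6]=2,scc[7]=0,scc[8]=1)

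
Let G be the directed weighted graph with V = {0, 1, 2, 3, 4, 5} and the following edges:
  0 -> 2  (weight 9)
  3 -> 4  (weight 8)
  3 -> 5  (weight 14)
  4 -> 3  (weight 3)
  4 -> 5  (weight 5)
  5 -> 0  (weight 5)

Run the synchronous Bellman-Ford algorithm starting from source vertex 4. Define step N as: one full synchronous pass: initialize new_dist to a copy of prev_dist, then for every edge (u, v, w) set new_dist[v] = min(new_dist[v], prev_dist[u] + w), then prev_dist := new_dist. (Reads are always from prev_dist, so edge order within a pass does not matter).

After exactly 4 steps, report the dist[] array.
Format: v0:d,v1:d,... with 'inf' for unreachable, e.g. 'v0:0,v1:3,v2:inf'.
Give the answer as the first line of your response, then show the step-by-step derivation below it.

v0:10,v1:inf,v2:19,v3:3,v4:0,v5:5

step 1: dist = v0:inf,v1:inf,v2:inf,v3:3,v4:0,v5:5
step 2: dist = v0:10,v1:inf,v2:inf,v3:3,v4:0,v5:5
step 3: dist = v0:10,v1:inf,v2:19,v3:3,v4:0,v5:5
step 4: dist = v0:10,v1:inf,v2:19,v3:3,v4:0,v5:5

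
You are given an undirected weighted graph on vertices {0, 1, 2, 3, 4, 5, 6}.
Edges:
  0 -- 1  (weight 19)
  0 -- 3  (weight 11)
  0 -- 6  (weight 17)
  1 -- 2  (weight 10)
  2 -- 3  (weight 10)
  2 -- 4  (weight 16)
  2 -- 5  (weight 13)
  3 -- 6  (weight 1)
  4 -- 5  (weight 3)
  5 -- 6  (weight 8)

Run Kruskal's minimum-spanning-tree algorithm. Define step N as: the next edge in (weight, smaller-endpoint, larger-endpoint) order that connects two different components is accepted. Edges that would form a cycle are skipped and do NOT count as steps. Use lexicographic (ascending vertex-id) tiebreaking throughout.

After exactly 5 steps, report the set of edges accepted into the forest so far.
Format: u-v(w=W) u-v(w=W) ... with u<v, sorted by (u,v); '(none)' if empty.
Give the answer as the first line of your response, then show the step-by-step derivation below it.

1-2(w=10) 2-3(w=10) 3-6(w=1) 4-5(w=3) 5-6(w=8)

step 1: add edge 3-6 (w=1); MST = {3-6(w=1)}
step 2: add edge 4-5 (w=3); MST = {3-6(w=1) 4-5(w=3)}
step 3: add edge 5-6 (w=8); MST = {3-6(w=1) 4-5(w=3) 5-6(w=8)}
step 4: add edge 1-2 (w=10); MST = {1-2(w=10) 3-6(w=1) 4-5(w=3) 5-6(w=8)}
step 5: add edge 2-3 (w=10); MST = {1-2(w=10) 2-3(w=10) 3-6(w=1) 4-5(w=3) 5-6(w=8)}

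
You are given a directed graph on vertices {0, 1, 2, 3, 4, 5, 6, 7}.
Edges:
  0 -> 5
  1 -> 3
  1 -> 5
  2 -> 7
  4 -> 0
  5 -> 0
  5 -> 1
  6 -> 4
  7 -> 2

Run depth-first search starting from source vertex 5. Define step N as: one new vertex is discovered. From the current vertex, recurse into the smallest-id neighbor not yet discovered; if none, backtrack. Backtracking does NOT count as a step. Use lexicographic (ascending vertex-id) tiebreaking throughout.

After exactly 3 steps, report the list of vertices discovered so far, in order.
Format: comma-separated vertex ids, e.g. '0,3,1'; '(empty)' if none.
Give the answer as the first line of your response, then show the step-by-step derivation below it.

5,0,1

step 1: discover 5; path=5; order=5
step 2: discover 0; path=5>0; order=5,0
step 3: discover 1; path=5>1; order=5,0,1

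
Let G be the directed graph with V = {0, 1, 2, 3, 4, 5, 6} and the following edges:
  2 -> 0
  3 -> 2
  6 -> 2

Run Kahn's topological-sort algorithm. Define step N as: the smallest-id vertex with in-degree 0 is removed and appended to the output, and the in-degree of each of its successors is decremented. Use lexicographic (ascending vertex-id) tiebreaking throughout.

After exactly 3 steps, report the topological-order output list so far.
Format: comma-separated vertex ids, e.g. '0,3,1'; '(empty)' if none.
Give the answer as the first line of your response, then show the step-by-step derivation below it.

1,3,4

step 1: output 1; order=[1]; indeg=(1,0,2,0,0,0,0)
step 2: output 3; order=[1,3]; indeg=(1,0,1,0,0,0,0)
step 3: output 4; order=[1,3,4]; indeg=(1,0,1,0,0,0,0)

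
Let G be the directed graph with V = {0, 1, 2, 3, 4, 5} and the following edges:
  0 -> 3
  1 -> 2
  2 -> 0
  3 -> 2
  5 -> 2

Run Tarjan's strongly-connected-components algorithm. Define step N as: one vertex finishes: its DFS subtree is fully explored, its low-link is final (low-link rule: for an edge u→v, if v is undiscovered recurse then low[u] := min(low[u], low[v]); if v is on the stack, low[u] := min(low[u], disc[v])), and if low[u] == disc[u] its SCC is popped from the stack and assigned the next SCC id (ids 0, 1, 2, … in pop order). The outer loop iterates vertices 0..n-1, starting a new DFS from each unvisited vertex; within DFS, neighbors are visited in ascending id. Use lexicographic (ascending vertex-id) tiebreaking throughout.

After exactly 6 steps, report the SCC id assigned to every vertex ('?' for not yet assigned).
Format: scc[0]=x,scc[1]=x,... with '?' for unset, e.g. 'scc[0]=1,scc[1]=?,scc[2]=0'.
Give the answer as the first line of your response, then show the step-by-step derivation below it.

scc[0]=0,scc[1]=1,scc[2]=0,scc[3]=0,scc[4]=2,scc[5]=3

step 1: low=(low[0]=0,low[1]=?,low[2]=0,low[3]=1,low[4]=?,low[5]=?); scc=(scc[0]=?,scc[1]=?,scc[2]=?,scc[3]=?,scc[4]=?,scc[5]=?)
step 2: low=(low[0]=0,low[1]=?,low[2]=0,low[3]=0,low[4]=?,low[5]=?); scc=(scc[0]=?,scc[1]=?,scc[2]=?,scc[3]=?,scc[4]=?,scc[5]=?)
step 3: low=(low[0]=0,low[1]=?,low[2]=0,low[3]=0,low[4]=?,low[5]=?); scc=(scc[0]=0,scc[1]=?,scc[2]=0,scc[3]=0,scc[4]=?,scc[5]=?)
step 4: low=(low[0]=0,low[1]=3,low[2]=0,low[3]=0,low[4]=?,low[5]=?); scc=(scc[0]=0,scc[1]=1,scc[2]=0,scc[3]=0,scc[4]=?,scc[5]=?)
step 5: low=(low[0]=0,low[1]=3,low[2]=0,low[3]=0,low[4]=4,low[5]=?); scc=(scc[0]=0,scc[1]=1,scc[2]=0,scc[3]=0,scc[4]=2,scc[5]=?)
step 6: low=(low[0]=0,low[1]=3,low[2]=0,low[3]=0,low[4]=4,low[5]=5); scc=(scc[0]=0,scc[1]=1,scc[2]=0,scc[3]=0,scc[4]=2,scc[5]=3)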